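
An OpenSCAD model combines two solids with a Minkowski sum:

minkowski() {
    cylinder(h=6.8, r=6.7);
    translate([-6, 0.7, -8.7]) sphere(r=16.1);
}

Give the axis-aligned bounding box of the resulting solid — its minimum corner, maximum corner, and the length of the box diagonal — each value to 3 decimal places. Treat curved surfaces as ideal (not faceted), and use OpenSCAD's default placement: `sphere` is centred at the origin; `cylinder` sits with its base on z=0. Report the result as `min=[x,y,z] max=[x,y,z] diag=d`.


min=[-28.800,-22.100,-24.800] max=[16.800,23.500,14.200] diag=75.364

A = translate([-6, 0.7, -8.7]) sphere(r=16.1) → bbox [-22.1,-15.4,-24.8] .. [10.1,16.8,7.4]
B = cylinder(h=6.8, r=6.7) → bbox [-6.7,-6.7,0] .. [6.7,6.7,6.8]
lo = A.lo+B.lo = [-22.1-6.7, -15.4-6.7, -24.8+0] = [-28.800,-22.100,-24.800]
hi = A.hi+B.hi = [10.1+6.7, 16.8+6.7, 7.4+6.8] = [16.800,23.500,14.200]
diag = √(45.6²+45.6²+39²) = √5679.72 = 75.364


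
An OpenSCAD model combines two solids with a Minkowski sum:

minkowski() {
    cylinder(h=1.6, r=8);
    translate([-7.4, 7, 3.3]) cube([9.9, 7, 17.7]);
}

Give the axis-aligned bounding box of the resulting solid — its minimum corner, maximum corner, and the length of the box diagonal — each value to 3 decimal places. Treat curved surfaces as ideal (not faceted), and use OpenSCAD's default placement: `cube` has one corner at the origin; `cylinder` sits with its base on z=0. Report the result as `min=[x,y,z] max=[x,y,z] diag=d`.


min=[-15.400,-1.000,3.300] max=[10.500,22.000,22.600] diag=39.652

A = translate([-7.4, 7, 3.3]) cube([9.9, 7, 17.7]) → bbox [-7.4,7,3.3] .. [2.5,14,21]
B = cylinder(h=1.6, r=8) → bbox [-8,-8,0] .. [8,8,1.6]
lo = A.lo+B.lo = [-7.4-8, 7-8, 3.3+0] = [-15.400,-1.000,3.300]
hi = A.hi+B.hi = [2.5+8, 14+8, 21+1.6] = [10.500,22.000,22.600]
diag = √(25.9²+23²+19.3²) = √1572.3 = 39.652


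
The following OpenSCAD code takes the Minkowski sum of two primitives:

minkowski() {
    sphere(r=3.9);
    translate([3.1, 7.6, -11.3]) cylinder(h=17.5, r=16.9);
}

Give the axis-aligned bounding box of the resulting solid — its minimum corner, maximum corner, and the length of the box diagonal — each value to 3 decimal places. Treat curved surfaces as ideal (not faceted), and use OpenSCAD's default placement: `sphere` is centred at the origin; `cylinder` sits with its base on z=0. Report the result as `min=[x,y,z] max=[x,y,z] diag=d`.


A = translate([3.1, 7.6, -11.3]) cylinder(h=17.5, r=16.9) → bbox [-13.8,-9.3,-11.3] .. [20,24.5,6.2]
B = sphere(r=3.9) → bbox [-3.9,-3.9,-3.9] .. [3.9,3.9,3.9]
lo = A.lo+B.lo = [-13.8-3.9, -9.3-3.9, -11.3-3.9] = [-17.700,-13.200,-15.200]
hi = A.hi+B.hi = [20+3.9, 24.5+3.9, 6.2+3.9] = [23.900,28.400,10.100]
diag = √(41.6²+41.6²+25.3²) = √4101.21 = 64.041

min=[-17.700,-13.200,-15.200] max=[23.900,28.400,10.100] diag=64.041


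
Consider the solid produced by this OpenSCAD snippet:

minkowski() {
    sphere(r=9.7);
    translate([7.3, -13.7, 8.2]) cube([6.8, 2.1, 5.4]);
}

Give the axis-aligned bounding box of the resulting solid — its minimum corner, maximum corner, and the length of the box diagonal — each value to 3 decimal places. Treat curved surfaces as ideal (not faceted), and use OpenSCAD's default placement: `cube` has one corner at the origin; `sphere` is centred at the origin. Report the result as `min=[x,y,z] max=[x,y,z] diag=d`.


A = translate([7.3, -13.7, 8.2]) cube([6.8, 2.1, 5.4]) → bbox [7.3,-13.7,8.2] .. [14.1,-11.6,13.6]
B = sphere(r=9.7) → bbox [-9.7,-9.7,-9.7] .. [9.7,9.7,9.7]
lo = A.lo+B.lo = [7.3-9.7, -13.7-9.7, 8.2-9.7] = [-2.400,-23.400,-1.500]
hi = A.hi+B.hi = [14.1+9.7, -11.6+9.7, 13.6+9.7] = [23.800,-1.900,23.300]
diag = √(26.2²+21.5²+24.8²) = √1763.73 = 41.997

min=[-2.400,-23.400,-1.500] max=[23.800,-1.900,23.300] diag=41.997


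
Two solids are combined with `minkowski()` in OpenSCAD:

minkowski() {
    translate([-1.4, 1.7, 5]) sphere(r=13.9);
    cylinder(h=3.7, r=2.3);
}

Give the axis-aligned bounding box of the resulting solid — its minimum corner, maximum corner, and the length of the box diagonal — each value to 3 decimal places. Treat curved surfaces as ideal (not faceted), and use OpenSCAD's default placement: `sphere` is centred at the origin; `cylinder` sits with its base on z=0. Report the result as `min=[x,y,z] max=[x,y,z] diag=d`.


A = translate([-1.4, 1.7, 5]) sphere(r=13.9) → bbox [-15.3,-12.2,-8.9] .. [12.5,15.6,18.9]
B = cylinder(h=3.7, r=2.3) → bbox [-2.3,-2.3,0] .. [2.3,2.3,3.7]
lo = A.lo+B.lo = [-15.3-2.3, -12.2-2.3, -8.9+0] = [-17.600,-14.500,-8.900]
hi = A.hi+B.hi = [12.5+2.3, 15.6+2.3, 18.9+3.7] = [14.800,17.900,22.600]
diag = √(32.4²+32.4²+31.5²) = √3091.77 = 55.604

min=[-17.600,-14.500,-8.900] max=[14.800,17.900,22.600] diag=55.604


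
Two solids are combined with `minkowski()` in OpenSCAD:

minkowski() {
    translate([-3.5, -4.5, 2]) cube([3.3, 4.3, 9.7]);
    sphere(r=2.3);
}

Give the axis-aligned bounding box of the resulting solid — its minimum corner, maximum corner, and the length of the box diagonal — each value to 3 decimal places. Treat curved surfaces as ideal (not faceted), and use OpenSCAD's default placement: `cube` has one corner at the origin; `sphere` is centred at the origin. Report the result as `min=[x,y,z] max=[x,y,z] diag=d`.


min=[-5.800,-6.800,-0.300] max=[2.100,2.100,14.000] diag=18.604

A = translate([-3.5, -4.5, 2]) cube([3.3, 4.3, 9.7]) → bbox [-3.5,-4.5,2] .. [-0.2,-0.2,11.7]
B = sphere(r=2.3) → bbox [-2.3,-2.3,-2.3] .. [2.3,2.3,2.3]
lo = A.lo+B.lo = [-3.5-2.3, -4.5-2.3, 2-2.3] = [-5.800,-6.800,-0.300]
hi = A.hi+B.hi = [-0.2+2.3, -0.2+2.3, 11.7+2.3] = [2.100,2.100,14.000]
diag = √(7.9²+8.9²+14.3²) = √346.11 = 18.604


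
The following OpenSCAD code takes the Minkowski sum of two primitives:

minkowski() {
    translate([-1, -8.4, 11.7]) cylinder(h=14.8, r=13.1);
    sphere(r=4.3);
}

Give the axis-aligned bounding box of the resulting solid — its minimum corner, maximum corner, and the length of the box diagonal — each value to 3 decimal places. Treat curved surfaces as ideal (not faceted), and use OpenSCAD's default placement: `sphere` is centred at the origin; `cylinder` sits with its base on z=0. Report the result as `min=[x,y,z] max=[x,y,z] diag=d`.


A = translate([-1, -8.4, 11.7]) cylinder(h=14.8, r=13.1) → bbox [-14.1,-21.5,11.7] .. [12.1,4.7,26.5]
B = sphere(r=4.3) → bbox [-4.3,-4.3,-4.3] .. [4.3,4.3,4.3]
lo = A.lo+B.lo = [-14.1-4.3, -21.5-4.3, 11.7-4.3] = [-18.400,-25.800,7.400]
hi = A.hi+B.hi = [12.1+4.3, 4.7+4.3, 26.5+4.3] = [16.400,9.000,30.800]
diag = √(34.8²+34.8²+23.4²) = √2969.64 = 54.494

min=[-18.400,-25.800,7.400] max=[16.400,9.000,30.800] diag=54.494


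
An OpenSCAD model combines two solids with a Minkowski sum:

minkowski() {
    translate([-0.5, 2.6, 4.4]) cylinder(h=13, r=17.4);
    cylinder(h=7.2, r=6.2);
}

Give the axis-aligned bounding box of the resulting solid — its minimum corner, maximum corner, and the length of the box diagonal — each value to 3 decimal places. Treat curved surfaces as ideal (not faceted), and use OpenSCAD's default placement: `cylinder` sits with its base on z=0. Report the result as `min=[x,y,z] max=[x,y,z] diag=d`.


min=[-24.100,-21.000,4.400] max=[23.100,26.200,24.600] diag=69.740

A = translate([-0.5, 2.6, 4.4]) cylinder(h=13, r=17.4) → bbox [-17.9,-14.8,4.4] .. [16.9,20,17.4]
B = cylinder(h=7.2, r=6.2) → bbox [-6.2,-6.2,0] .. [6.2,6.2,7.2]
lo = A.lo+B.lo = [-17.9-6.2, -14.8-6.2, 4.4+0] = [-24.100,-21.000,4.400]
hi = A.hi+B.hi = [16.9+6.2, 20+6.2, 17.4+7.2] = [23.100,26.200,24.600]
diag = √(47.2²+47.2²+20.2²) = √4863.72 = 69.740


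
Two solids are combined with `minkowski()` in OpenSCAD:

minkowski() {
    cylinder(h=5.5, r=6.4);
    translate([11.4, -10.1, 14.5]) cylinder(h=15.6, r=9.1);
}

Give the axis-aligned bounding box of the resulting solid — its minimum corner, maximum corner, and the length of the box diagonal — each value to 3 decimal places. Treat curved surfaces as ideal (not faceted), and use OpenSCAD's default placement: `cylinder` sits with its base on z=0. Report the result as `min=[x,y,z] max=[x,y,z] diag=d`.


A = translate([11.4, -10.1, 14.5]) cylinder(h=15.6, r=9.1) → bbox [2.3,-19.2,14.5] .. [20.5,-1,30.1]
B = cylinder(h=5.5, r=6.4) → bbox [-6.4,-6.4,0] .. [6.4,6.4,5.5]
lo = A.lo+B.lo = [2.3-6.4, -19.2-6.4, 14.5+0] = [-4.100,-25.600,14.500]
hi = A.hi+B.hi = [20.5+6.4, -1+6.4, 30.1+5.5] = [26.900,5.400,35.600]
diag = √(31²+31²+21.1²) = √2367.21 = 48.654

min=[-4.100,-25.600,14.500] max=[26.900,5.400,35.600] diag=48.654


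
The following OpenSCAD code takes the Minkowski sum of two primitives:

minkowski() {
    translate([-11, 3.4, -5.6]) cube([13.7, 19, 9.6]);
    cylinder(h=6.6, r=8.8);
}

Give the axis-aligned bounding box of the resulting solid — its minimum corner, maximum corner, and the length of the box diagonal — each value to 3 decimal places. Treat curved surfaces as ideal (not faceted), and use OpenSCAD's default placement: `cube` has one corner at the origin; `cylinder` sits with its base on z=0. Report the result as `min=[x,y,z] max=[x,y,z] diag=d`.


min=[-19.800,-5.400,-5.600] max=[11.500,31.200,10.600] diag=50.810

A = translate([-11, 3.4, -5.6]) cube([13.7, 19, 9.6]) → bbox [-11,3.4,-5.6] .. [2.7,22.4,4]
B = cylinder(h=6.6, r=8.8) → bbox [-8.8,-8.8,0] .. [8.8,8.8,6.6]
lo = A.lo+B.lo = [-11-8.8, 3.4-8.8, -5.6+0] = [-19.800,-5.400,-5.600]
hi = A.hi+B.hi = [2.7+8.8, 22.4+8.8, 4+6.6] = [11.500,31.200,10.600]
diag = √(31.3²+36.6²+16.2²) = √2581.69 = 50.810


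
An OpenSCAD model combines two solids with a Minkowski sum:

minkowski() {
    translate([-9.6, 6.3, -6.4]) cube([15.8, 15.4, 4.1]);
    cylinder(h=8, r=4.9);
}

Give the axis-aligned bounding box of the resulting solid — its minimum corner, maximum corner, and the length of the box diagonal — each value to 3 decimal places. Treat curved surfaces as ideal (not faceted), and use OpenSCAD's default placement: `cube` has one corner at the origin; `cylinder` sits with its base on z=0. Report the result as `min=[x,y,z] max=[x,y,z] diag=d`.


A = translate([-9.6, 6.3, -6.4]) cube([15.8, 15.4, 4.1]) → bbox [-9.6,6.3,-6.4] .. [6.2,21.7,-2.3]
B = cylinder(h=8, r=4.9) → bbox [-4.9,-4.9,0] .. [4.9,4.9,8]
lo = A.lo+B.lo = [-9.6-4.9, 6.3-4.9, -6.4+0] = [-14.500,1.400,-6.400]
hi = A.hi+B.hi = [6.2+4.9, 21.7+4.9, -2.3+8] = [11.100,26.600,5.700]
diag = √(25.6²+25.2²+12.1²) = √1436.81 = 37.905

min=[-14.500,1.400,-6.400] max=[11.100,26.600,5.700] diag=37.905


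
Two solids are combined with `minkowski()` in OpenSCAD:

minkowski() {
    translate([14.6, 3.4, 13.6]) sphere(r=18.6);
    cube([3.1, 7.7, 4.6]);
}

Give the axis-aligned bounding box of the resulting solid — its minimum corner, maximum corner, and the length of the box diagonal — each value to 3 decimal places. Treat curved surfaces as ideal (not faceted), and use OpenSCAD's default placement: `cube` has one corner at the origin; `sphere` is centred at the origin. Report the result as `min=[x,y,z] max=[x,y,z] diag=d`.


min=[-4.000,-15.200,-5.000] max=[36.300,29.700,36.800] diag=73.399

A = translate([14.6, 3.4, 13.6]) sphere(r=18.6) → bbox [-4,-15.2,-5] .. [33.2,22,32.2]
B = cube([3.1, 7.7, 4.6]) → bbox [0,0,0] .. [3.1,7.7,4.6]
lo = A.lo+B.lo = [-4+0, -15.2+0, -5+0] = [-4.000,-15.200,-5.000]
hi = A.hi+B.hi = [33.2+3.1, 22+7.7, 32.2+4.6] = [36.300,29.700,36.800]
diag = √(40.3²+44.9²+41.8²) = √5387.34 = 73.399


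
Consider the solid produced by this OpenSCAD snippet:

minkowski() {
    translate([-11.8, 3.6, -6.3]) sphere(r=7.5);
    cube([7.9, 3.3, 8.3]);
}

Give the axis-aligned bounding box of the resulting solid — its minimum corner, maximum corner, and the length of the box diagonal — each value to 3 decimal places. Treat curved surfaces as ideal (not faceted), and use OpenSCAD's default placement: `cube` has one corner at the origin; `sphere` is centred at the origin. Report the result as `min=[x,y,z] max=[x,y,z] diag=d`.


A = translate([-11.8, 3.6, -6.3]) sphere(r=7.5) → bbox [-19.3,-3.9,-13.8] .. [-4.3,11.1,1.2]
B = cube([7.9, 3.3, 8.3]) → bbox [0,0,0] .. [7.9,3.3,8.3]
lo = A.lo+B.lo = [-19.3+0, -3.9+0, -13.8+0] = [-19.300,-3.900,-13.800]
hi = A.hi+B.hi = [-4.3+7.9, 11.1+3.3, 1.2+8.3] = [3.600,14.400,9.500]
diag = √(22.9²+18.3²+23.3²) = √1402.19 = 37.446

min=[-19.300,-3.900,-13.800] max=[3.600,14.400,9.500] diag=37.446


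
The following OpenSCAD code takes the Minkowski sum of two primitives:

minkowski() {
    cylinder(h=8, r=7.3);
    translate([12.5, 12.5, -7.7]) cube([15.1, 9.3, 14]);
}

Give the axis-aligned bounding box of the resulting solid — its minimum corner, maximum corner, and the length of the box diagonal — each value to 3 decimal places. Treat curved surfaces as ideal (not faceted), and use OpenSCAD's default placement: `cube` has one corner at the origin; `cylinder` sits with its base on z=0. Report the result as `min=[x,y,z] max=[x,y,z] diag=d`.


min=[5.200,5.200,-7.700] max=[34.900,29.100,14.300] diag=44.015

A = translate([12.5, 12.5, -7.7]) cube([15.1, 9.3, 14]) → bbox [12.5,12.5,-7.7] .. [27.6,21.8,6.3]
B = cylinder(h=8, r=7.3) → bbox [-7.3,-7.3,0] .. [7.3,7.3,8]
lo = A.lo+B.lo = [12.5-7.3, 12.5-7.3, -7.7+0] = [5.200,5.200,-7.700]
hi = A.hi+B.hi = [27.6+7.3, 21.8+7.3, 6.3+8] = [34.900,29.100,14.300]
diag = √(29.7²+23.9²+22²) = √1937.3 = 44.015


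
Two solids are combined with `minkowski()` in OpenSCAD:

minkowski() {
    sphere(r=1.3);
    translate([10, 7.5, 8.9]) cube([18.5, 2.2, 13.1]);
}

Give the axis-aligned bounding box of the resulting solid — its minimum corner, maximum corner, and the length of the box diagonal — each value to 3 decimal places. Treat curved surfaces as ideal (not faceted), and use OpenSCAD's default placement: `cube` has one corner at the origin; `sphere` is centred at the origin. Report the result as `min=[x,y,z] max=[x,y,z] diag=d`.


A = translate([10, 7.5, 8.9]) cube([18.5, 2.2, 13.1]) → bbox [10,7.5,8.9] .. [28.5,9.7,22]
B = sphere(r=1.3) → bbox [-1.3,-1.3,-1.3] .. [1.3,1.3,1.3]
lo = A.lo+B.lo = [10-1.3, 7.5-1.3, 8.9-1.3] = [8.700,6.200,7.600]
hi = A.hi+B.hi = [28.5+1.3, 9.7+1.3, 22+1.3] = [29.800,11.000,23.300]
diag = √(21.1²+4.8²+15.7²) = √714.74 = 26.735

min=[8.700,6.200,7.600] max=[29.800,11.000,23.300] diag=26.735


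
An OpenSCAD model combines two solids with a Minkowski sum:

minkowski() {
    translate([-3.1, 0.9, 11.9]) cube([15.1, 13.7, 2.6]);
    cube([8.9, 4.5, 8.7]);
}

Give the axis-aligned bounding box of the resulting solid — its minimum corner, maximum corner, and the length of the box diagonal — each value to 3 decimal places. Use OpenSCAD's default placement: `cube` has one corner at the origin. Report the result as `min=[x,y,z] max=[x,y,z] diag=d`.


min=[-3.100,0.900,11.900] max=[20.900,19.100,23.200] diag=32.170

A = translate([-3.1, 0.9, 11.9]) cube([15.1, 13.7, 2.6]) → bbox [-3.1,0.9,11.9] .. [12,14.6,14.5]
B = cube([8.9, 4.5, 8.7]) → bbox [0,0,0] .. [8.9,4.5,8.7]
lo = A.lo+B.lo = [-3.1+0, 0.9+0, 11.9+0] = [-3.100,0.900,11.900]
hi = A.hi+B.hi = [12+8.9, 14.6+4.5, 14.5+8.7] = [20.900,19.100,23.200]
diag = √(24²+18.2²+11.3²) = √1034.93 = 32.170


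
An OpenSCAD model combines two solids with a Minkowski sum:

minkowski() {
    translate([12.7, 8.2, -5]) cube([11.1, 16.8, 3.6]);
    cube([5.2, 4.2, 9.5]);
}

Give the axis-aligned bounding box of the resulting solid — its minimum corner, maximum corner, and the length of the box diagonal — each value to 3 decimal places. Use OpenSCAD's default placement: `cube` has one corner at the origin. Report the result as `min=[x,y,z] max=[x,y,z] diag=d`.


min=[12.700,8.200,-5.000] max=[29.000,29.200,8.100] diag=29.636

A = translate([12.7, 8.2, -5]) cube([11.1, 16.8, 3.6]) → bbox [12.7,8.2,-5] .. [23.8,25,-1.4]
B = cube([5.2, 4.2, 9.5]) → bbox [0,0,0] .. [5.2,4.2,9.5]
lo = A.lo+B.lo = [12.7+0, 8.2+0, -5+0] = [12.700,8.200,-5.000]
hi = A.hi+B.hi = [23.8+5.2, 25+4.2, -1.4+9.5] = [29.000,29.200,8.100]
diag = √(16.3²+21²+13.1²) = √878.3 = 29.636


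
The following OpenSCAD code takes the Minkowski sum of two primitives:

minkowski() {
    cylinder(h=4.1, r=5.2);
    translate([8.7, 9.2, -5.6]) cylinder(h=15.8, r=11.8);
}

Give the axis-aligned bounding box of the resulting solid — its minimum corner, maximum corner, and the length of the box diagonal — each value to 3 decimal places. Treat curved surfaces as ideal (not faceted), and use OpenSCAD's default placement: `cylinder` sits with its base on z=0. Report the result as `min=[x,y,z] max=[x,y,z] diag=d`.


A = translate([8.7, 9.2, -5.6]) cylinder(h=15.8, r=11.8) → bbox [-3.1,-2.6,-5.6] .. [20.5,21,10.2]
B = cylinder(h=4.1, r=5.2) → bbox [-5.2,-5.2,0] .. [5.2,5.2,4.1]
lo = A.lo+B.lo = [-3.1-5.2, -2.6-5.2, -5.6+0] = [-8.300,-7.800,-5.600]
hi = A.hi+B.hi = [20.5+5.2, 21+5.2, 10.2+4.1] = [25.700,26.200,14.300]
diag = √(34²+34²+19.9²) = √2708.01 = 52.039

min=[-8.300,-7.800,-5.600] max=[25.700,26.200,14.300] diag=52.039


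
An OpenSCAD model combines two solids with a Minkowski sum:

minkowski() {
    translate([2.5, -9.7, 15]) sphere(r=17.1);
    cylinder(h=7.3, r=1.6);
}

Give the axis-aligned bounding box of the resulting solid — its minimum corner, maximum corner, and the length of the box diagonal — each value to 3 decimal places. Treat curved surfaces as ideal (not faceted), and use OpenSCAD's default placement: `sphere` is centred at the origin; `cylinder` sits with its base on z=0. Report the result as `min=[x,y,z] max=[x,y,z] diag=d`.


A = translate([2.5, -9.7, 15]) sphere(r=17.1) → bbox [-14.6,-26.8,-2.1] .. [19.6,7.4,32.1]
B = cylinder(h=7.3, r=1.6) → bbox [-1.6,-1.6,0] .. [1.6,1.6,7.3]
lo = A.lo+B.lo = [-14.6-1.6, -26.8-1.6, -2.1+0] = [-16.200,-28.400,-2.100]
hi = A.hi+B.hi = [19.6+1.6, 7.4+1.6, 32.1+7.3] = [21.200,9.000,39.400]
diag = √(37.4²+37.4²+41.5²) = √4519.77 = 67.229

min=[-16.200,-28.400,-2.100] max=[21.200,9.000,39.400] diag=67.229


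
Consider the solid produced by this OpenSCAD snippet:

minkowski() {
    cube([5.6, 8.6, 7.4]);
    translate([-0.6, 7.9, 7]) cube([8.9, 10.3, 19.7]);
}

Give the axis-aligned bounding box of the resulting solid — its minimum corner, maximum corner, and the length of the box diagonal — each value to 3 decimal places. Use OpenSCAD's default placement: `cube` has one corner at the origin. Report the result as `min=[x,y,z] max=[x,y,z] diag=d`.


A = translate([-0.6, 7.9, 7]) cube([8.9, 10.3, 19.7]) → bbox [-0.6,7.9,7] .. [8.3,18.2,26.7]
B = cube([5.6, 8.6, 7.4]) → bbox [0,0,0] .. [5.6,8.6,7.4]
lo = A.lo+B.lo = [-0.6+0, 7.9+0, 7+0] = [-0.600,7.900,7.000]
hi = A.hi+B.hi = [8.3+5.6, 18.2+8.6, 26.7+7.4] = [13.900,26.800,34.100]
diag = √(14.5²+18.9²+27.1²) = √1301.87 = 36.081

min=[-0.600,7.900,7.000] max=[13.900,26.800,34.100] diag=36.081


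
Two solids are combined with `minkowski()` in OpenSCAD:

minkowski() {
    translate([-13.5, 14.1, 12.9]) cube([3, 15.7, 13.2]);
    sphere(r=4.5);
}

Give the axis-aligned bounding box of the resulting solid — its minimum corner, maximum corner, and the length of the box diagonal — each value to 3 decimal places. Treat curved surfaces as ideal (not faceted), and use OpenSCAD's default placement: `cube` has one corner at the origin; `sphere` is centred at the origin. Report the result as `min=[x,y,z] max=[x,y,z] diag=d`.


A = translate([-13.5, 14.1, 12.9]) cube([3, 15.7, 13.2]) → bbox [-13.5,14.1,12.9] .. [-10.5,29.8,26.1]
B = sphere(r=4.5) → bbox [-4.5,-4.5,-4.5] .. [4.5,4.5,4.5]
lo = A.lo+B.lo = [-13.5-4.5, 14.1-4.5, 12.9-4.5] = [-18.000,9.600,8.400]
hi = A.hi+B.hi = [-10.5+4.5, 29.8+4.5, 26.1+4.5] = [-6.000,34.300,30.600]
diag = √(12²+24.7²+22.2²) = √1246.93 = 35.312

min=[-18.000,9.600,8.400] max=[-6.000,34.300,30.600] diag=35.312


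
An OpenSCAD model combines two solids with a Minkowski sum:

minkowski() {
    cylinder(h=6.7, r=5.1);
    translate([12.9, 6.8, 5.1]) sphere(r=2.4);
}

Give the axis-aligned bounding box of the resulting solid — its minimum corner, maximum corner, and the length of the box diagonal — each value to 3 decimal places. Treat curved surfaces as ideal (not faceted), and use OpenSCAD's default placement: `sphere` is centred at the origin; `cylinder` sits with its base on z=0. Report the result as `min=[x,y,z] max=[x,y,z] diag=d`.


min=[5.400,-0.700,2.700] max=[20.400,14.300,14.200] diag=24.130

A = translate([12.9, 6.8, 5.1]) sphere(r=2.4) → bbox [10.5,4.4,2.7] .. [15.3,9.2,7.5]
B = cylinder(h=6.7, r=5.1) → bbox [-5.1,-5.1,0] .. [5.1,5.1,6.7]
lo = A.lo+B.lo = [10.5-5.1, 4.4-5.1, 2.7+0] = [5.400,-0.700,2.700]
hi = A.hi+B.hi = [15.3+5.1, 9.2+5.1, 7.5+6.7] = [20.400,14.300,14.200]
diag = √(15²+15²+11.5²) = √582.25 = 24.130


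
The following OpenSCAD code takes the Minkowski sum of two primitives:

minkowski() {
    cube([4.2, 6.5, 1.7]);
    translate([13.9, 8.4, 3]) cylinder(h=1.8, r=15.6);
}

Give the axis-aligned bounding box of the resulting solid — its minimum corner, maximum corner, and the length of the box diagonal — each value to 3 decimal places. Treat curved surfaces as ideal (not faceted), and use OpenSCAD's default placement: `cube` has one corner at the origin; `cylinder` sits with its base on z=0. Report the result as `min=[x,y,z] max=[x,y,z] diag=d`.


min=[-1.700,-7.200,3.000] max=[33.700,30.500,6.500] diag=51.833

A = translate([13.9, 8.4, 3]) cylinder(h=1.8, r=15.6) → bbox [-1.7,-7.2,3] .. [29.5,24,4.8]
B = cube([4.2, 6.5, 1.7]) → bbox [0,0,0] .. [4.2,6.5,1.7]
lo = A.lo+B.lo = [-1.7+0, -7.2+0, 3+0] = [-1.700,-7.200,3.000]
hi = A.hi+B.hi = [29.5+4.2, 24+6.5, 4.8+1.7] = [33.700,30.500,6.500]
diag = √(35.4²+37.7²+3.5²) = √2686.7 = 51.833


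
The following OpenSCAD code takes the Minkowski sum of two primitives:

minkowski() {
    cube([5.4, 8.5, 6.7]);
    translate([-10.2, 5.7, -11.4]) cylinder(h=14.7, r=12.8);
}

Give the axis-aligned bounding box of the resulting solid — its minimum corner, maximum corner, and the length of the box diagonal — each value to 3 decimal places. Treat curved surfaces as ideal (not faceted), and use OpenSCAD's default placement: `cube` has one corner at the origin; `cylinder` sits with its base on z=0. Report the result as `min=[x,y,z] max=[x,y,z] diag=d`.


A = translate([-10.2, 5.7, -11.4]) cylinder(h=14.7, r=12.8) → bbox [-23,-7.1,-11.4] .. [2.6,18.5,3.3]
B = cube([5.4, 8.5, 6.7]) → bbox [0,0,0] .. [5.4,8.5,6.7]
lo = A.lo+B.lo = [-23+0, -7.1+0, -11.4+0] = [-23.000,-7.100,-11.400]
hi = A.hi+B.hi = [2.6+5.4, 18.5+8.5, 3.3+6.7] = [8.000,27.000,10.000]
diag = √(31²+34.1²+21.4²) = √2581.77 = 50.811

min=[-23.000,-7.100,-11.400] max=[8.000,27.000,10.000] diag=50.811


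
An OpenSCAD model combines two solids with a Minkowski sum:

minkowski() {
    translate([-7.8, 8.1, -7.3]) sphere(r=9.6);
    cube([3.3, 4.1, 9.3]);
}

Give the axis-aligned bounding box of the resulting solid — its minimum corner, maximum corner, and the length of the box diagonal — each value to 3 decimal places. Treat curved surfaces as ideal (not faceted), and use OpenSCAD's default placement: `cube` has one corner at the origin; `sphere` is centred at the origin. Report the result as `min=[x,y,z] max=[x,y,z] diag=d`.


A = translate([-7.8, 8.1, -7.3]) sphere(r=9.6) → bbox [-17.4,-1.5,-16.9] .. [1.8,17.7,2.3]
B = cube([3.3, 4.1, 9.3]) → bbox [0,0,0] .. [3.3,4.1,9.3]
lo = A.lo+B.lo = [-17.4+0, -1.5+0, -16.9+0] = [-17.400,-1.500,-16.900]
hi = A.hi+B.hi = [1.8+3.3, 17.7+4.1, 2.3+9.3] = [5.100,21.800,11.600]
diag = √(22.5²+23.3²+28.5²) = √1861.39 = 43.144

min=[-17.400,-1.500,-16.900] max=[5.100,21.800,11.600] diag=43.144


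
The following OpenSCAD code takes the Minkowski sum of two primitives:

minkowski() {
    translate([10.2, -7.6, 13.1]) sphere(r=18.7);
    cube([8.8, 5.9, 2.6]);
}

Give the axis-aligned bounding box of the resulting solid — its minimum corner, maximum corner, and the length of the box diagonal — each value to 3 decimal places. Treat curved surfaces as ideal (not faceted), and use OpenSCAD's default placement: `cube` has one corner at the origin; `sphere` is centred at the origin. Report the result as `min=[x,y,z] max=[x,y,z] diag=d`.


min=[-8.500,-26.300,-5.600] max=[37.700,17.000,34.400] diag=74.895

A = translate([10.2, -7.6, 13.1]) sphere(r=18.7) → bbox [-8.5,-26.3,-5.6] .. [28.9,11.1,31.8]
B = cube([8.8, 5.9, 2.6]) → bbox [0,0,0] .. [8.8,5.9,2.6]
lo = A.lo+B.lo = [-8.5+0, -26.3+0, -5.6+0] = [-8.500,-26.300,-5.600]
hi = A.hi+B.hi = [28.9+8.8, 11.1+5.9, 31.8+2.6] = [37.700,17.000,34.400]
diag = √(46.2²+43.3²+40²) = √5609.33 = 74.895


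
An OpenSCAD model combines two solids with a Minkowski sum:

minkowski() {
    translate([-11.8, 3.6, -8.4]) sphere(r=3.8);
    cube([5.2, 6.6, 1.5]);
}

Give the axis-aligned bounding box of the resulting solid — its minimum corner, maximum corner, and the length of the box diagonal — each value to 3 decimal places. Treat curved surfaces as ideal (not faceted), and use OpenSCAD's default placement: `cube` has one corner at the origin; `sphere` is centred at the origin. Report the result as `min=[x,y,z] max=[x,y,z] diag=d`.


min=[-15.600,-0.200,-12.200] max=[-2.800,14.000,-3.100] diag=21.173

A = translate([-11.8, 3.6, -8.4]) sphere(r=3.8) → bbox [-15.6,-0.2,-12.2] .. [-8,7.4,-4.6]
B = cube([5.2, 6.6, 1.5]) → bbox [0,0,0] .. [5.2,6.6,1.5]
lo = A.lo+B.lo = [-15.6+0, -0.2+0, -12.2+0] = [-15.600,-0.200,-12.200]
hi = A.hi+B.hi = [-8+5.2, 7.4+6.6, -4.6+1.5] = [-2.800,14.000,-3.100]
diag = √(12.8²+14.2²+9.1²) = √448.29 = 21.173


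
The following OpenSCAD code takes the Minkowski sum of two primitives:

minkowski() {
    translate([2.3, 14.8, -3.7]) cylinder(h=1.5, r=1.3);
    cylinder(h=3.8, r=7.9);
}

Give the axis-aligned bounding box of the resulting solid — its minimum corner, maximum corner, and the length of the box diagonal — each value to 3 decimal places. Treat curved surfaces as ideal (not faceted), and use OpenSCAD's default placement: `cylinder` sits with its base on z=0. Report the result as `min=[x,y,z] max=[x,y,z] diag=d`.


A = translate([2.3, 14.8, -3.7]) cylinder(h=1.5, r=1.3) → bbox [1,13.5,-3.7] .. [3.6,16.1,-2.2]
B = cylinder(h=3.8, r=7.9) → bbox [-7.9,-7.9,0] .. [7.9,7.9,3.8]
lo = A.lo+B.lo = [1-7.9, 13.5-7.9, -3.7+0] = [-6.900,5.600,-3.700]
hi = A.hi+B.hi = [3.6+7.9, 16.1+7.9, -2.2+3.8] = [11.500,24.000,1.600]
diag = √(18.4²+18.4²+5.3²) = √705.21 = 26.556

min=[-6.900,5.600,-3.700] max=[11.500,24.000,1.600] diag=26.556


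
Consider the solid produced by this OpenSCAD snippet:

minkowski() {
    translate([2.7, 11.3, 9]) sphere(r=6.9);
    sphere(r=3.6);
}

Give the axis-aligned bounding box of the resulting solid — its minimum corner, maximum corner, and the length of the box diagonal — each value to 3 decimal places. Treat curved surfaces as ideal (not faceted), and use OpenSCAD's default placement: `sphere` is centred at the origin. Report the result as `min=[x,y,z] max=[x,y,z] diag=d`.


A = translate([2.7, 11.3, 9]) sphere(r=6.9) → bbox [-4.2,4.4,2.1] .. [9.6,18.2,15.9]
B = sphere(r=3.6) → bbox [-3.6,-3.6,-3.6] .. [3.6,3.6,3.6]
lo = A.lo+B.lo = [-4.2-3.6, 4.4-3.6, 2.1-3.6] = [-7.800,0.800,-1.500]
hi = A.hi+B.hi = [9.6+3.6, 18.2+3.6, 15.9+3.6] = [13.200,21.800,19.500]
diag = √(21²+21²+21²) = √1323 = 36.373

min=[-7.800,0.800,-1.500] max=[13.200,21.800,19.500] diag=36.373


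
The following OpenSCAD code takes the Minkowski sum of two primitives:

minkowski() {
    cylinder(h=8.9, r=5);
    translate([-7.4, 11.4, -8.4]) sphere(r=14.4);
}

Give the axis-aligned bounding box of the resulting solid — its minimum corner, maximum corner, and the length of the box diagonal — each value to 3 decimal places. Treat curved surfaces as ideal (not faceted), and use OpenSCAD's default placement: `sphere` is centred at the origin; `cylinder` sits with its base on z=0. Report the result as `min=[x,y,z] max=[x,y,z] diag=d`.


min=[-26.800,-8.000,-22.800] max=[12.000,30.800,14.900] diag=66.575

A = translate([-7.4, 11.4, -8.4]) sphere(r=14.4) → bbox [-21.8,-3,-22.8] .. [7,25.8,6]
B = cylinder(h=8.9, r=5) → bbox [-5,-5,0] .. [5,5,8.9]
lo = A.lo+B.lo = [-21.8-5, -3-5, -22.8+0] = [-26.800,-8.000,-22.800]
hi = A.hi+B.hi = [7+5, 25.8+5, 6+8.9] = [12.000,30.800,14.900]
diag = √(38.8²+38.8²+37.7²) = √4432.17 = 66.575


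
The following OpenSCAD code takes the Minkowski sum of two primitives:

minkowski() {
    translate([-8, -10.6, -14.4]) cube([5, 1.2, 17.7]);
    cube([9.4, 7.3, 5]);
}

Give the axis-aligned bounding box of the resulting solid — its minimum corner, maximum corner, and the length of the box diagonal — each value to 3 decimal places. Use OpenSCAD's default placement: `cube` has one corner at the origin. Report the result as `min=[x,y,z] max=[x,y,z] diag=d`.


min=[-8.000,-10.600,-14.400] max=[6.400,-2.100,8.300] diag=28.194

A = translate([-8, -10.6, -14.4]) cube([5, 1.2, 17.7]) → bbox [-8,-10.6,-14.4] .. [-3,-9.4,3.3]
B = cube([9.4, 7.3, 5]) → bbox [0,0,0] .. [9.4,7.3,5]
lo = A.lo+B.lo = [-8+0, -10.6+0, -14.4+0] = [-8.000,-10.600,-14.400]
hi = A.hi+B.hi = [-3+9.4, -9.4+7.3, 3.3+5] = [6.400,-2.100,8.300]
diag = √(14.4²+8.5²+22.7²) = √794.9 = 28.194


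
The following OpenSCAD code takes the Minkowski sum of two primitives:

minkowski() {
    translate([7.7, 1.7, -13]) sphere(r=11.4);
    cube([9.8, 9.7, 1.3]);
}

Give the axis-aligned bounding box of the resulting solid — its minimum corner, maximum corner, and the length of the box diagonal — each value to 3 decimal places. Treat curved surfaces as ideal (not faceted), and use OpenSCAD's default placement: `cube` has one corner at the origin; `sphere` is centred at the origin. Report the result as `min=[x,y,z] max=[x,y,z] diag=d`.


A = translate([7.7, 1.7, -13]) sphere(r=11.4) → bbox [-3.7,-9.7,-24.4] .. [19.1,13.1,-1.6]
B = cube([9.8, 9.7, 1.3]) → bbox [0,0,0] .. [9.8,9.7,1.3]
lo = A.lo+B.lo = [-3.7+0, -9.7+0, -24.4+0] = [-3.700,-9.700,-24.400]
hi = A.hi+B.hi = [19.1+9.8, 13.1+9.7, -1.6+1.3] = [28.900,22.800,-0.300]
diag = √(32.6²+32.5²+24.1²) = √2699.82 = 51.960

min=[-3.700,-9.700,-24.400] max=[28.900,22.800,-0.300] diag=51.960


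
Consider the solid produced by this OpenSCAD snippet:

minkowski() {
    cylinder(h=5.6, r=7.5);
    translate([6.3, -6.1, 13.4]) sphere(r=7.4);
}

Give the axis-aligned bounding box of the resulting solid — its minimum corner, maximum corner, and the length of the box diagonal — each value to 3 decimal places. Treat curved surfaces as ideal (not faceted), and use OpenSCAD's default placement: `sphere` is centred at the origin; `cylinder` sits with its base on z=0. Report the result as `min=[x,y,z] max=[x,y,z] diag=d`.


A = translate([6.3, -6.1, 13.4]) sphere(r=7.4) → bbox [-1.1,-13.5,6] .. [13.7,1.3,20.8]
B = cylinder(h=5.6, r=7.5) → bbox [-7.5,-7.5,0] .. [7.5,7.5,5.6]
lo = A.lo+B.lo = [-1.1-7.5, -13.5-7.5, 6+0] = [-8.600,-21.000,6.000]
hi = A.hi+B.hi = [13.7+7.5, 1.3+7.5, 20.8+5.6] = [21.200,8.800,26.400]
diag = √(29.8²+29.8²+20.4²) = √2192.24 = 46.821

min=[-8.600,-21.000,6.000] max=[21.200,8.800,26.400] diag=46.821


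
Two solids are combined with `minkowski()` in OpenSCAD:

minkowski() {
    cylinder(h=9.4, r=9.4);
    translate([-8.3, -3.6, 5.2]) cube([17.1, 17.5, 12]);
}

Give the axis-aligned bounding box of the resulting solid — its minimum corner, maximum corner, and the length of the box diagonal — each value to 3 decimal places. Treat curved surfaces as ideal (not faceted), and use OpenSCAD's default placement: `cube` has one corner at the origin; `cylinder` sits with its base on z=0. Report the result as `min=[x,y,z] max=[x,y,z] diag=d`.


min=[-17.700,-13.000,5.200] max=[18.200,23.300,26.600] diag=55.358

A = translate([-8.3, -3.6, 5.2]) cube([17.1, 17.5, 12]) → bbox [-8.3,-3.6,5.2] .. [8.8,13.9,17.2]
B = cylinder(h=9.4, r=9.4) → bbox [-9.4,-9.4,0] .. [9.4,9.4,9.4]
lo = A.lo+B.lo = [-8.3-9.4, -3.6-9.4, 5.2+0] = [-17.700,-13.000,5.200]
hi = A.hi+B.hi = [8.8+9.4, 13.9+9.4, 17.2+9.4] = [18.200,23.300,26.600]
diag = √(35.9²+36.3²+21.4²) = √3064.46 = 55.358


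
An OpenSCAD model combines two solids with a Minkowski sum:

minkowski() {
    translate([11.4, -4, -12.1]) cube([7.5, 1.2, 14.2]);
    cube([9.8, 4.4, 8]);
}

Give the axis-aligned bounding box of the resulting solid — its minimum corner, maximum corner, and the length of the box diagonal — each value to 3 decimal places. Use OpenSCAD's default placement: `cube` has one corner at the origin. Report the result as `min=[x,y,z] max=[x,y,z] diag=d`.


A = translate([11.4, -4, -12.1]) cube([7.5, 1.2, 14.2]) → bbox [11.4,-4,-12.1] .. [18.9,-2.8,2.1]
B = cube([9.8, 4.4, 8]) → bbox [0,0,0] .. [9.8,4.4,8]
lo = A.lo+B.lo = [11.4+0, -4+0, -12.1+0] = [11.400,-4.000,-12.100]
hi = A.hi+B.hi = [18.9+9.8, -2.8+4.4, 2.1+8] = [28.700,1.600,10.100]
diag = √(17.3²+5.6²+22.2²) = √823.49 = 28.697

min=[11.400,-4.000,-12.100] max=[28.700,1.600,10.100] diag=28.697


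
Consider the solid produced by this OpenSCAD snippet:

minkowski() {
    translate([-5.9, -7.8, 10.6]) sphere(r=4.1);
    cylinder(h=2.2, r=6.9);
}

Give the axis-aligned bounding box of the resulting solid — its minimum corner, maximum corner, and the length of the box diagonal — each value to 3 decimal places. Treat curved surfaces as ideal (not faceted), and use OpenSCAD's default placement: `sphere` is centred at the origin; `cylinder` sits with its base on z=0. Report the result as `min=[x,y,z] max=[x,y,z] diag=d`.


min=[-16.900,-18.800,6.500] max=[5.100,3.200,16.900] diag=32.805

A = translate([-5.9, -7.8, 10.6]) sphere(r=4.1) → bbox [-10,-11.9,6.5] .. [-1.8,-3.7,14.7]
B = cylinder(h=2.2, r=6.9) → bbox [-6.9,-6.9,0] .. [6.9,6.9,2.2]
lo = A.lo+B.lo = [-10-6.9, -11.9-6.9, 6.5+0] = [-16.900,-18.800,6.500]
hi = A.hi+B.hi = [-1.8+6.9, -3.7+6.9, 14.7+2.2] = [5.100,3.200,16.900]
diag = √(22²+22²+10.4²) = √1076.16 = 32.805


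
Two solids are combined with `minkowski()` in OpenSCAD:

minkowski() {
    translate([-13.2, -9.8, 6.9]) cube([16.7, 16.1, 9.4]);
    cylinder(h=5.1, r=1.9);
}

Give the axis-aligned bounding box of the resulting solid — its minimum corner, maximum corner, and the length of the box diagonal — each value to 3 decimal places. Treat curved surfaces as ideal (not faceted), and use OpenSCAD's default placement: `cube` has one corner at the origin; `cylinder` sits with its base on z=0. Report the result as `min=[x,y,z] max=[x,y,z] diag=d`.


min=[-15.100,-11.700,6.900] max=[5.400,8.200,21.400] diag=32.039

A = translate([-13.2, -9.8, 6.9]) cube([16.7, 16.1, 9.4]) → bbox [-13.2,-9.8,6.9] .. [3.5,6.3,16.3]
B = cylinder(h=5.1, r=1.9) → bbox [-1.9,-1.9,0] .. [1.9,1.9,5.1]
lo = A.lo+B.lo = [-13.2-1.9, -9.8-1.9, 6.9+0] = [-15.100,-11.700,6.900]
hi = A.hi+B.hi = [3.5+1.9, 6.3+1.9, 16.3+5.1] = [5.400,8.200,21.400]
diag = √(20.5²+19.9²+14.5²) = √1026.51 = 32.039


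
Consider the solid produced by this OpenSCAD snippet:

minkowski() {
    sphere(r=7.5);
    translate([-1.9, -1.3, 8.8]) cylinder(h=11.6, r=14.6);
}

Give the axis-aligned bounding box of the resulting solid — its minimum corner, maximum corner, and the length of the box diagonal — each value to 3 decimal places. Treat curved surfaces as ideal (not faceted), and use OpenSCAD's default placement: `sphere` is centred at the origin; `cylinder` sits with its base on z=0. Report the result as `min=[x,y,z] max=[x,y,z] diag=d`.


min=[-24.000,-23.400,1.300] max=[20.200,20.800,27.900] diag=67.933

A = translate([-1.9, -1.3, 8.8]) cylinder(h=11.6, r=14.6) → bbox [-16.5,-15.9,8.8] .. [12.7,13.3,20.4]
B = sphere(r=7.5) → bbox [-7.5,-7.5,-7.5] .. [7.5,7.5,7.5]
lo = A.lo+B.lo = [-16.5-7.5, -15.9-7.5, 8.8-7.5] = [-24.000,-23.400,1.300]
hi = A.hi+B.hi = [12.7+7.5, 13.3+7.5, 20.4+7.5] = [20.200,20.800,27.900]
diag = √(44.2²+44.2²+26.6²) = √4614.84 = 67.933


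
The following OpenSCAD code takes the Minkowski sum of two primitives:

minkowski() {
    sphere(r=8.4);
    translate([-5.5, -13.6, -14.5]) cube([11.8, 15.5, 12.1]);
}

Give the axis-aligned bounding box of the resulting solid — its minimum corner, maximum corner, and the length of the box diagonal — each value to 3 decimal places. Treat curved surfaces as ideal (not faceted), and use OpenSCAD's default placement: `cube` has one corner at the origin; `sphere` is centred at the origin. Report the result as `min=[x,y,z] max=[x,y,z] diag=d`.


min=[-13.900,-22.000,-22.900] max=[14.700,10.300,6.000] diag=51.927

A = translate([-5.5, -13.6, -14.5]) cube([11.8, 15.5, 12.1]) → bbox [-5.5,-13.6,-14.5] .. [6.3,1.9,-2.4]
B = sphere(r=8.4) → bbox [-8.4,-8.4,-8.4] .. [8.4,8.4,8.4]
lo = A.lo+B.lo = [-5.5-8.4, -13.6-8.4, -14.5-8.4] = [-13.900,-22.000,-22.900]
hi = A.hi+B.hi = [6.3+8.4, 1.9+8.4, -2.4+8.4] = [14.700,10.300,6.000]
diag = √(28.6²+32.3²+28.9²) = √2696.46 = 51.927


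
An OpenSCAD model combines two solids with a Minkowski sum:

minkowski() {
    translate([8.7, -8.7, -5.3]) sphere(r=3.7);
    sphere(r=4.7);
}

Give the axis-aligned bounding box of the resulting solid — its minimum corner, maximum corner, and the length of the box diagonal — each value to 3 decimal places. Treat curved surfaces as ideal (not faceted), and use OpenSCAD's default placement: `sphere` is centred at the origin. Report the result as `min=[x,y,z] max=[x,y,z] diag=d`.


A = translate([8.7, -8.7, -5.3]) sphere(r=3.7) → bbox [5,-12.4,-9] .. [12.4,-5,-1.6]
B = sphere(r=4.7) → bbox [-4.7,-4.7,-4.7] .. [4.7,4.7,4.7]
lo = A.lo+B.lo = [5-4.7, -12.4-4.7, -9-4.7] = [0.300,-17.100,-13.700]
hi = A.hi+B.hi = [12.4+4.7, -5+4.7, -1.6+4.7] = [17.100,-0.300,3.100]
diag = √(16.8²+16.8²+16.8²) = √846.72 = 29.098

min=[0.300,-17.100,-13.700] max=[17.100,-0.300,3.100] diag=29.098


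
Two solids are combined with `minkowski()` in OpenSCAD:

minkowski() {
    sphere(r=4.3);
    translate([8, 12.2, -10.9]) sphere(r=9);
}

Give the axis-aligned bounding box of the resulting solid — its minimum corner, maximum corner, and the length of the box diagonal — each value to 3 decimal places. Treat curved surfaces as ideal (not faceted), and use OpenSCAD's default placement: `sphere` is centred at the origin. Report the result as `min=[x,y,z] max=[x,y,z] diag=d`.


min=[-5.300,-1.100,-24.200] max=[21.300,25.500,2.400] diag=46.073

A = translate([8, 12.2, -10.9]) sphere(r=9) → bbox [-1,3.2,-19.9] .. [17,21.2,-1.9]
B = sphere(r=4.3) → bbox [-4.3,-4.3,-4.3] .. [4.3,4.3,4.3]
lo = A.lo+B.lo = [-1-4.3, 3.2-4.3, -19.9-4.3] = [-5.300,-1.100,-24.200]
hi = A.hi+B.hi = [17+4.3, 21.2+4.3, -1.9+4.3] = [21.300,25.500,2.400]
diag = √(26.6²+26.6²+26.6²) = √2122.68 = 46.073


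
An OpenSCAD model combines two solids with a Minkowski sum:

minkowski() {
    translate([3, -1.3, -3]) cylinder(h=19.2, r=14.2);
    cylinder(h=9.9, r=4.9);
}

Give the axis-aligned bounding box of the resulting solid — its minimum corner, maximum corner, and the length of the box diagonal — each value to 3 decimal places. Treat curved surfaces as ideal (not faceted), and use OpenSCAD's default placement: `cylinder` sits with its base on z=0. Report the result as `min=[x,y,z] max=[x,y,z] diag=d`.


min=[-16.100,-20.400,-3.000] max=[22.100,17.800,26.100] diag=61.362

A = translate([3, -1.3, -3]) cylinder(h=19.2, r=14.2) → bbox [-11.2,-15.5,-3] .. [17.2,12.9,16.2]
B = cylinder(h=9.9, r=4.9) → bbox [-4.9,-4.9,0] .. [4.9,4.9,9.9]
lo = A.lo+B.lo = [-11.2-4.9, -15.5-4.9, -3+0] = [-16.100,-20.400,-3.000]
hi = A.hi+B.hi = [17.2+4.9, 12.9+4.9, 16.2+9.9] = [22.100,17.800,26.100]
diag = √(38.2²+38.2²+29.1²) = √3765.29 = 61.362


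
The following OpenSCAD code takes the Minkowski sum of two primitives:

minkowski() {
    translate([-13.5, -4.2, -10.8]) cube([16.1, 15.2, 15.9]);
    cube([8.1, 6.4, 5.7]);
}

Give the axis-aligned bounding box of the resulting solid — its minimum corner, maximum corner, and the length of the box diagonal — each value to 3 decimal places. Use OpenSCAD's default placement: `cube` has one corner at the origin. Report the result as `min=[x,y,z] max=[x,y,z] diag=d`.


min=[-13.500,-4.200,-10.800] max=[10.700,17.400,10.800] diag=38.971

A = translate([-13.5, -4.2, -10.8]) cube([16.1, 15.2, 15.9]) → bbox [-13.5,-4.2,-10.8] .. [2.6,11,5.1]
B = cube([8.1, 6.4, 5.7]) → bbox [0,0,0] .. [8.1,6.4,5.7]
lo = A.lo+B.lo = [-13.5+0, -4.2+0, -10.8+0] = [-13.500,-4.200,-10.800]
hi = A.hi+B.hi = [2.6+8.1, 11+6.4, 5.1+5.7] = [10.700,17.400,10.800]
diag = √(24.2²+21.6²+21.6²) = √1518.76 = 38.971
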